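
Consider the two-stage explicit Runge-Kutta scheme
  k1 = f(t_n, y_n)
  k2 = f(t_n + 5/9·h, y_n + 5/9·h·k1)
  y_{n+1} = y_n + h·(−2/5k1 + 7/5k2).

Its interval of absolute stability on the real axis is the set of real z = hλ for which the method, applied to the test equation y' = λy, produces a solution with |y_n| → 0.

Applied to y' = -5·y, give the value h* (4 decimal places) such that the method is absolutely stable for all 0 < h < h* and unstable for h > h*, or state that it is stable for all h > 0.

Set f=λy, z=hλ:
  k1=λy_n ⇒ h·k1=z·y_n;  k2=λ(1+5/9z)y_n ⇒ h·k2=z(1+5/9z)y_n
  y_{n+1}/y_n = 1 − 2/5z + 7/5z(1+5/9z) = 1 + z + 7/9z²
  so R(z) = 1 + z + 7/9z².

Need |R(x)|<1, x<0.
x=-1.1: |R|=0.8411
R=1: x+7/9x²=0 ⇒ x=−9/7=-1.2857; min R=1−1/(4·7/9)=0.6786>−1
Confirm numerically:
  x=-1.126: |R|=0.86013 <1
  x=-0.841: |R|=0.70911 <1
  x=-0.649: |R|=0.67860 <1
  x=-0.524: |R|=0.68956 <1
  x=-1.668: |R|=1.49595 >1
  x=-1.583: |R|=1.36602 >1
  x=-1.419: |R|=1.14710 >1
Interval (-1.2857, 0).

(-1.2857,0); λ=-5 ⇒ h* = (9/7)/5 = 0.2571.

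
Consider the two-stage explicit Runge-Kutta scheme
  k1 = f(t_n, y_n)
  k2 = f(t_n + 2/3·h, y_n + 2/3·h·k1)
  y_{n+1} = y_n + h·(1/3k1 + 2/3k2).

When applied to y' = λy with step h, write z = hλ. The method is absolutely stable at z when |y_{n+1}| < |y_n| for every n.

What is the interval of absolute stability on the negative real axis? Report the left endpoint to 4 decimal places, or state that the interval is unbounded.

(-2.2500, 0).

Set f=λy, z=hλ:
  k1=λy_n ⇒ h·k1=z·y_n;  k2=λ(1+2/3z)y_n ⇒ h·k2=z(1+2/3z)y_n
  y_{n+1}/y_n = 1 + 1/3z + 2/3z(1+2/3z) = 1 + z + 4/9z²
  Hence R(z) = 1 + z + 4/9z².

Find x<0 with |R(x)|<1.
x=-0.73: |R|=0.5068
R=1: x+4/9x²=0 ⇒ x=−9/4=-2.2500; min R=1−1/(4·4/9)=0.4375>−1
Confirm numerically:
  x=-2.135: |R|=0.89088 <1
  x=-1.696: |R|=0.58241 <1
  x=-1.437: |R|=0.48076 <1
  x=-1.147: |R|=0.43772 <1
  x=-2.722: |R|=1.57102 >1
  x=-2.388: |R|=1.14646 >1
  x=-2.271: |R|=1.02120 >1
So |R|<1 on (-2.2500, 0).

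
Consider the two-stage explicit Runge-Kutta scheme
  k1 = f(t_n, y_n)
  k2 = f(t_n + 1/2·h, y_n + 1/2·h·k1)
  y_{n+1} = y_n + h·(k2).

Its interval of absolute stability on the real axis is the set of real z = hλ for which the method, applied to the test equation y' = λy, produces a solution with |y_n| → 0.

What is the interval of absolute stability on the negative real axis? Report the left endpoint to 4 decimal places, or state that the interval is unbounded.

Set f=λy, z=hλ:
  k1=λy_n ⇒ h·k1=z·y_n;  k2=λ(1+1/2z)y_n ⇒ h·k2=z(1+1/2z)y_n
  y_{n+1}/y_n = 1 + z(1+1/2z) = 1 + z + 1/2z²
  Hence R(z) = 1 + z + 1/2z².

Find x<0 with |R(x)|<1.
x=-1.69: |R|=0.7380
R=1: x+1/2x²=0 ⇒ x=−2=-2.0000; min R=1−1/(4·1/2)=0.5000>−1
Confirm numerically:
  x=-1.222: |R|=0.52464 <1
  x=-1.008: |R|=0.50003 <1
  x=-0.802: |R|=0.51960 <1
  x=-2.501: |R|=1.62650 >1
  x=-2.121: |R|=1.12832 >1
Interval (-2.0000, 0).

z∈(-2.0000,0).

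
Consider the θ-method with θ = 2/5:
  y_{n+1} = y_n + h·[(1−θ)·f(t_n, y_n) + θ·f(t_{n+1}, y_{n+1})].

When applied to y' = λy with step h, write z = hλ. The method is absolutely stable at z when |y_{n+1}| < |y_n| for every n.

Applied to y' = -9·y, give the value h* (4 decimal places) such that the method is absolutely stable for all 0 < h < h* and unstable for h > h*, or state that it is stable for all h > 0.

On y'=λy, z=hλ:
  y_{n+1} = y_n + z·[3/5·y_n + 2/5·y_{n+1}] ⇒ (1 − 2/5z)y_{n+1} = (1 + 3/5z)y_n
  ⇒ R(z) = (1 + 3/5z)/(1 − 2/5z).

Solve |R(x)|<1 on ℝ⁻.
x=-0.7: |R|=0.4531
R=−1: 1+3/5x = −1+2/5x ⇒ -1/5x=2 ⇒ x=2/(-1/5)=-10.0000
Confirm numerically:
  x=-9.945: |R|=0.99779 <1
  x=-6.570: |R|=0.81092 <1
  x=-5.398: |R|=0.70866 <1
  x=-10.393: |R|=1.01524 >1
  x=-10.150: |R|=1.00593 >1
So |R|<1 on (-10.0000, 0).

(-10.0000,0); λ=-9 ⇒ h* = (10)/9 = 1.1111.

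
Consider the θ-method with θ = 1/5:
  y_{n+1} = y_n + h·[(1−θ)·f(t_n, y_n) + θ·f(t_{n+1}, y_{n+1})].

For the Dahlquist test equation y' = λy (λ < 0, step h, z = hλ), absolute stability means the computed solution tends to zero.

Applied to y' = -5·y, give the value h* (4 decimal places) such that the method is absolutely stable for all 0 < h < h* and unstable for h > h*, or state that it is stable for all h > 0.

(-3.3333,0); λ=-5 ⇒ h* = (10/3)/5 = 0.6667.

With y'=λy (z=hλ):
  y_{n+1} = y_n + z·[4/5·y_n + 1/5·y_{n+1}] ⇒ (1 − 1/5z)y_{n+1} = (1 + 4/5z)y_n
  ⇒ R(z) = (1 + 4/5z)/(1 − 1/5z).

Boundary: |R(x)|=1, x<0.
x=-1.78: |R|=0.3127
R=−1: 1+4/5x = −1+1/5x ⇒ -3/5x=2 ⇒ x=2/(-3/5)=-3.3333
Confirm numerically:
  x=-2.684: |R|=0.74649 <1
  x=-2.242: |R|=0.54791 <1
  x=-2.147: |R|=0.50203 <1
  x=-1.717: |R|=0.27810 <1
  x=-3.921: |R|=1.19762 >1
  x=-3.638: |R|=1.10581 >1
  x=-3.516: |R|=1.06435 >1
Interval (-3.3333, 0).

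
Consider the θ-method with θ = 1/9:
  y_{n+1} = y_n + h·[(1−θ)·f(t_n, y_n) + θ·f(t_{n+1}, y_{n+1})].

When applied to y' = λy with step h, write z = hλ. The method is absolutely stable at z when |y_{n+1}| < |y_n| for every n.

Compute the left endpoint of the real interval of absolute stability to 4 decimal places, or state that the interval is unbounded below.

left endpoint -2.5714.

Set f=λy, z=hλ:
  y_{n+1} = y_n + z·[8/9·y_n + 1/9·y_{n+1}] ⇒ (1 − 1/9z)y_{n+1} = (1 + 8/9z)y_n
  ⇒ R(z) = (1 + 8/9z)/(1 − 1/9z).

Boundary: |R(x)|=1, x<0.
x=-0.93: |R|=0.1571
R=−1: 1+8/9x = −1+1/9x ⇒ -7/9x=2 ⇒ x=2/(-7/9)=-2.5714
Confirm numerically:
  x=-2.444: |R|=0.92206 <1
  x=-2.245: |R|=0.79680 <1
  x=-1.757: |R|=0.47002 <1
  x=-1.124: |R|=0.00079 <1
  x=-3.116: |R|=1.31463 >1
  x=-2.996: |R|=1.24775 >1
Interval (-2.5714, 0).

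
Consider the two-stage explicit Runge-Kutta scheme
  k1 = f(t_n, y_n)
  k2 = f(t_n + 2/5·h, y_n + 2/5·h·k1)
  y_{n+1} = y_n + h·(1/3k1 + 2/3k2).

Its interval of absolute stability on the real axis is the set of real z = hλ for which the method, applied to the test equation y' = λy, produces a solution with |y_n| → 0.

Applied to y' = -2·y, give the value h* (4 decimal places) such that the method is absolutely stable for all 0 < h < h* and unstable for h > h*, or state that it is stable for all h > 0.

On y'=λy, z=hλ:
  k1=λy_n ⇒ h·k1=z·y_n;  k2=λ(1+2/5z)y_n ⇒ h·k2=z(1+2/5z)y_n
  y_{n+1}/y_n = 1 + 1/3z + 2/3z(1+2/5z) = 1 + z + 4/15z²
  so R(z) = 1 + z + 4/15z².

Find x<0 with |R(x)|<1.
x=-0.55: |R|=0.5307
R=1: x+4/15x²=0 ⇒ x=−15/4=-3.7500; min R=1−1/(4·4/15)=0.0625>−1
Confirm numerically:
  x=-3.714: |R|=0.96435 <1
  x=-2.986: |R|=0.39165 <1
  x=-2.121: |R|=0.07864 <1
  x=-1.820: |R|=0.06331 <1
  x=-4.202: |R|=1.50648 >1
  x=-4.022: |R|=1.29173 >1
  x=-3.790: |R|=1.04043 >1
Stable set (-3.7500, 0).

(-3.7500,0); λ=-2 ⇒ h* = (15/4)/2 = 1.8750.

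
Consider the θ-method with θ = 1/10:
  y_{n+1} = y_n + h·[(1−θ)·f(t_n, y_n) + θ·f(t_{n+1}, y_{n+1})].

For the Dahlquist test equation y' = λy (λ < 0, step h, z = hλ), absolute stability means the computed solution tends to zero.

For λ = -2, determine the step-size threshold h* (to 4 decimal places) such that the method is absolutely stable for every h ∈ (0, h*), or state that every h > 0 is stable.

Test eqn y'=λy, z=hλ:
  y_{n+1} = y_n + z·[9/10·y_n + 1/10·y_{n+1}] ⇒ (1 − 1/10z)y_{n+1} = (1 + 9/10z)y_n
  so R(z) = (1 + 9/10z)/(1 − 1/10z).

Solve |R(x)|<1 on ℝ⁻.
x=-0.95: |R|=0.1324
R=−1: 1+9/10x = −1+1/10x ⇒ -4/5x=2 ⇒ x=2/(-4/5)=-2.5000
Confirm numerically:
  x=-2.017: |R|=0.67846 <1
  x=-1.460: |R|=0.27400 <1
  x=-1.367: |R|=0.20260 <1
  x=-3.010: |R|=1.31360 >1
  x=-2.946: |R|=1.27561 >1
Stable set (-2.5000, 0).

(-2.5000,0); λ=-2 ⇒ h* = (5/2)/2 = 1.2500.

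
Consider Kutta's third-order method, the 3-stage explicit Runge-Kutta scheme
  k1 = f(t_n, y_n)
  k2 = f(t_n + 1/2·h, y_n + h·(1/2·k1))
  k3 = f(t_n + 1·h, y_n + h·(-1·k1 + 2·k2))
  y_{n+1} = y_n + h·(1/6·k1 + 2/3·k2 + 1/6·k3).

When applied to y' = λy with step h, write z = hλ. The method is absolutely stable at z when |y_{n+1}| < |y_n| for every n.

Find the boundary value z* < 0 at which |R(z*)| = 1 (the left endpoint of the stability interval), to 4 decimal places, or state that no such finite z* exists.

With y'=λy (z=hλ):
  order 3, 3-stage ⇒ R(z)=1+z+z^2/2+z^3/6
  (e.g. R(-0.39)=0.67616, |R|=0.67616)

Boundary: |R(x)|=1, x<0.
x=-0.39: |R|=0.6762
|R(-2.91)|=1.7830 |R(-0.83)|=0.4192 |R(-0.65)|=0.5155
Bisect:
  x_lo=-3.2293 |R|=2.6280  x_hi=-0.0664 |R|=0.9358
  mid=-1.64786 |R|=0.03592 →hi
  mid=-2.43860 |R|=0.88218 →hi
  mid=-2.83397 |R|=1.61173 →lo
  mid=-2.63629 |R|=1.21499 →lo
  mid=-2.53745 |R|=1.04108 →lo
  mid=-2.48802 |R|=0.95981 →hi
  mid=-2.51273 |R|=0.99998 →hi
  mid=-2.52509 |R|=1.02041 →lo
  ...
  [-2.51293,-2.51273] ⇒ x*=-2.5127
Interval (-2.5127, 0).

left endpoint -2.5127.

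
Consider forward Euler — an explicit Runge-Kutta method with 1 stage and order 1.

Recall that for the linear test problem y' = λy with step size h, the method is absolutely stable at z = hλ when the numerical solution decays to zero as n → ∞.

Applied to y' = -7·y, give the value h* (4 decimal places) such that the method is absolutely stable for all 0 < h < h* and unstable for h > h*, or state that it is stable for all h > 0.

(-2.0000,0); λ=-7 ⇒ h* = 0.2857.

Set f=λy, z=hλ:
  order 1, 1-stage ⇒ R(z)=1+z
  (e.g. R(-1.64)=-0.64000, |R|=0.64000)

Boundary: |R(x)|=1, x<0.
x=-1.64: |R|=0.6400
|R(-2.37)|=1.3700 |R(-1.59)|=0.5900 |R(-0.58)|=0.4200
Bisect:
  x_lo=-2.5970 |R|=1.5970  x_hi=-0.2163 |R|=0.7837
  mid=-1.40667 |R|=0.40667 →hi
  mid=-2.00185 |R|=1.00185 →lo
  mid=-1.70426 |R|=0.70426 →hi
  mid=-1.85306 |R|=0.85306 →hi
  mid=-1.92746 |R|=0.92746 →hi
  mid=-1.96465 |R|=0.96465 →hi
  mid=-1.98325 |R|=0.98325 →hi
  mid=-1.99255 |R|=0.99255 →hi
  mid=-1.99720 |R|=0.99720 →hi
  ...
  [-2.00011,-1.99996] ⇒ x*=-2.0000
So |R|<1 on (-2.0000, 0).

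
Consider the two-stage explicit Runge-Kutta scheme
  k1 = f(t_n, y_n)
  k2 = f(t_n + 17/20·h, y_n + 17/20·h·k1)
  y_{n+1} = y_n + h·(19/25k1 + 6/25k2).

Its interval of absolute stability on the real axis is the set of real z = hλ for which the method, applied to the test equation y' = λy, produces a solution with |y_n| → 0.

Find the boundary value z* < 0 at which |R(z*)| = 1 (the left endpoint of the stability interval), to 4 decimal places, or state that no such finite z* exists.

On y'=λy, z=hλ:
  k1=λy_n ⇒ h·k1=z·y_n;  k2=λ(1+17/20z)y_n ⇒ h·k2=z(1+17/20z)y_n
  y_{n+1}/y_n = 1 + 19/25z + 6/25z(1+17/20z) = 1 + z + 51/250z²
  ⇒ R(z) = 1 + z + 51/250z².

Solve |R(x)|<1 on ℝ⁻.
x=-1.64: |R|=0.0913
R=1: x+51/250x²=0 ⇒ x=−250/51=-4.9020; min R=1−1/(4·51/250)=-0.2255>−1
Confirm numerically:
  x=-4.228: |R|=0.41870 <1
  x=-3.405: |R|=0.03982 <1
  x=-2.464: |R|=0.22546 <1
  x=-5.355: |R|=1.49491 >1
  x=-5.259: |R|=1.38304 >1
  x=-5.006: |R|=1.10625 >1
Interval (-4.9020, 0).

left endpoint -4.9020.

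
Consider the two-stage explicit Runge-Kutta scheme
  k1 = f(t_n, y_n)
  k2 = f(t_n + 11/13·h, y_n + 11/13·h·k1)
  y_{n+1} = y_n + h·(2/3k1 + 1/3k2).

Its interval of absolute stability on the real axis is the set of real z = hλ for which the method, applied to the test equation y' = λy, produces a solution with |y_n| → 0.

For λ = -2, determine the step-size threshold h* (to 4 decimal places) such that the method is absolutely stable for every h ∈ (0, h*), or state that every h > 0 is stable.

Test eqn y'=λy, z=hλ:
  k1=λy_n ⇒ h·k1=z·y_n;  k2=λ(1+11/13z)y_n ⇒ h·k2=z(1+11/13z)y_n
  y_{n+1}/y_n = 1 + 2/3z + 1/3z(1+11/13z) = 1 + z + 11/39z²
  R(z) = 1 + z + 11/39z².

Solve |R(x)|<1 on ℝ⁻.
x=-0.34: |R|=0.6926
R=1: x+11/39x²=0 ⇒ x=−39/11=-3.5455; min R=1−1/(4·11/39)=0.1136>−1
Confirm numerically:
  x=-2.294: |R|=0.19028 <1
  x=-2.279: |R|=0.18593 <1
  x=-1.458: |R|=0.14157 <1
  x=-4.016: |R|=1.53300 >1
  x=-3.807: |R|=1.28084 >1
Stable set (-3.5455, 0).

(-3.5455,0); λ=-2 ⇒ h* = (39/11)/2 = 1.7727.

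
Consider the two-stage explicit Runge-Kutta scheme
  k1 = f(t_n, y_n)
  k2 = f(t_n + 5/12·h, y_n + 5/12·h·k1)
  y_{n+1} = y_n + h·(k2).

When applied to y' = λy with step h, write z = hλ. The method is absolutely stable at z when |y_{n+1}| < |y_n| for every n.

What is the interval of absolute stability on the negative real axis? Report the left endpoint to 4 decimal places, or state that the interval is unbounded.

(-2.4000, 0).

On y'=λy, z=hλ:
  k1=λy_n ⇒ h·k1=z·y_n;  k2=λ(1+5/12z)y_n ⇒ h·k2=z(1+5/12z)y_n
  y_{n+1}/y_n = 1 + z(1+5/12z) = 1 + z + 5/12z²
  R(z) = 1 + z + 5/12z².

Boundary: |R(x)|=1, x<0.
x=-0.57: |R|=0.5654
R=1: x+5/12x²=0 ⇒ x=−12/5=-2.4000; min R=1−1/(4·5/12)=0.4000>−1
Confirm numerically:
  x=-1.875: |R|=0.58984 <1
  x=-1.872: |R|=0.58816 <1
  x=-1.227: |R|=0.40030 <1
  x=-2.852: |R|=1.53713 >1
  x=-2.830: |R|=1.50704 >1
  x=-2.479: |R|=1.08160 >1
Stable set (-2.4000, 0).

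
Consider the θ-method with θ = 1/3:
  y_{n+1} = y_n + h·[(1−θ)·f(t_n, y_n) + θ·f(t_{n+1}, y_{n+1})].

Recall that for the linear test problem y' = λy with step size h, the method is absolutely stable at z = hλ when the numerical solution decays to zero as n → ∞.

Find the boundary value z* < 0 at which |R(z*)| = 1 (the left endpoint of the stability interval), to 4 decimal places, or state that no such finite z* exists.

left endpoint -6.0000.

With y'=λy (z=hλ):
  y_{n+1} = y_n + z·[2/3·y_n + 1/3·y_{n+1}] ⇒ (1 − 1/3z)y_{n+1} = (1 + 2/3z)y_n
  so R(z) = (1 + 2/3z)/(1 − 1/3z).

Need |R(x)|<1, x<0.
x=-1.32: |R|=0.0833
R=−1: 1+2/3x = −1+1/3x ⇒ -1/3x=2 ⇒ x=2/(-1/3)=-6.0000
Confirm numerically:
  x=-5.534: |R|=0.94539 <1
  x=-4.902: |R|=0.86105 <1
  x=-4.100: |R|=0.73239 <1
  x=-6.409: |R|=1.04347 >1
  x=-6.383: |R|=1.04082 >1
Stable set (-6.0000, 0).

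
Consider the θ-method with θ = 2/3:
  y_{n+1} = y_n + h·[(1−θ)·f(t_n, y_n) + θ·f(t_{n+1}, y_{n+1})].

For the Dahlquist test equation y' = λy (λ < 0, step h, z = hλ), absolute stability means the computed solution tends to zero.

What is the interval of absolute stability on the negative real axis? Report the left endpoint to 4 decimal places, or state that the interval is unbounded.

Set f=λy, z=hλ:
  y_{n+1} = y_n + z·[1/3·y_n + 2/3·y_{n+1}] ⇒ (1 − 2/3z)y_{n+1} = (1 + 1/3z)y_n
  R(z) = (1 + 1/3z)/(1 − 2/3z).

Boundary: |R(x)|=1, x<0.
x=-0.72: |R|=0.5135
x=-2: |R|=0.1429
x=-10: |R|=0.3043
x=-100: |R|=0.4778
θ=2/3≥1/2 ⇒ |1+1/3x|<|1−2/3x| ∀x<0 ⇒ unbounded interval.

interval (−∞, 0).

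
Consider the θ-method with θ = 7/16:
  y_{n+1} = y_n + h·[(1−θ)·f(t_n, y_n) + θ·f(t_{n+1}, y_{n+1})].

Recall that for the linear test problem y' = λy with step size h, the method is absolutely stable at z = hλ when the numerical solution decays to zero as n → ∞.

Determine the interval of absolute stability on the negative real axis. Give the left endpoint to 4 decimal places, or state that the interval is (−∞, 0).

Test eqn y'=λy, z=hλ:
  y_{n+1} = y_n + z·[9/16·y_n + 7/16·y_{n+1}] ⇒ (1 − 7/16z)y_{n+1} = (1 + 9/16z)y_n
  ⇒ R(z) = (1 + 9/16z)/(1 − 7/16z).

Solve |R(x)|<1 on ℝ⁻.
x=-1.18: |R|=0.2218
R=−1: 1+9/16x = −1+7/16x ⇒ -1/8x=2 ⇒ x=2/(-1/8)=-16.0000
Confirm numerically:
  x=-12.036: |R|=0.92092 <1
  x=-10.584: |R|=0.87976 <1
  x=-7.524: |R|=0.75313 <1
  x=-16.444: |R|=1.00677 >1
  x=-16.086: |R|=1.00134 >1
Interval (-16.0000, 0).

(-16.0000, 0).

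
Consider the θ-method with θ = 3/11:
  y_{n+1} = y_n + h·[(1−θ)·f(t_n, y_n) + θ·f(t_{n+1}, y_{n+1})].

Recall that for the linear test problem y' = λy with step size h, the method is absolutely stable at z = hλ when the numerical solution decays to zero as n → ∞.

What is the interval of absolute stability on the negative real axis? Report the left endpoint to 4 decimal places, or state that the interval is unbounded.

z∈(-4.4000,0).

On y'=λy, z=hλ:
  y_{n+1} = y_n + z·[8/11·y_n + 3/11·y_{n+1}] ⇒ (1 − 3/11z)y_{n+1} = (1 + 8/11z)y_n
  so R(z) = (1 + 8/11z)/(1 − 3/11z).

Find x<0 with |R(x)|<1.
x=-0.49: |R|=0.5678
R=−1: 1+8/11x = −1+3/11x ⇒ -5/11x=2 ⇒ x=2/(-5/11)=-4.4000
Confirm numerically:
  x=-3.462: |R|=0.78070 <1
  x=-3.033: |R|=0.65993 <1
  x=-2.300: |R|=0.41341 <1
  x=-4.957: |R|=1.10765 >1
  x=-4.941: |R|=1.10475 >1
  x=-4.894: |R|=1.09618 >1
Stable set (-4.4000, 0).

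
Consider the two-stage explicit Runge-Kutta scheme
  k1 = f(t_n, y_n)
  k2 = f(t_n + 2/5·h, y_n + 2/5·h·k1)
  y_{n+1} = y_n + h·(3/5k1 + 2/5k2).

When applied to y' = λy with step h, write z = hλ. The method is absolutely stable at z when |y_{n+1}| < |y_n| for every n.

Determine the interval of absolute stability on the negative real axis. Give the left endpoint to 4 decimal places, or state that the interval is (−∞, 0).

(-6.2500, 0).

Set f=λy, z=hλ:
  k1=λy_n ⇒ h·k1=z·y_n;  k2=λ(1+2/5z)y_n ⇒ h·k2=z(1+2/5z)y_n
  y_{n+1}/y_n = 1 + 3/5z + 2/5z(1+2/5z) = 1 + z + 4/25z²
  ⇒ R(z) = 1 + z + 4/25z².

Find x<0 with |R(x)|<1.
x=-1.61: |R|=0.1953
R=1: x+4/25x²=0 ⇒ x=−25/4=-6.2500; min R=1−1/(4·4/25)=-0.5625>−1
Confirm numerically:
  x=-6.215: |R|=0.96520 <1
  x=-5.071: |R|=0.04341 <1
  x=-3.416: |R|=0.54895 <1
  x=-6.656: |R|=1.43237 >1
  x=-6.596: |R|=1.36515 >1
  x=-6.476: |R|=1.23417 >1
So |R|<1 on (-6.2500, 0).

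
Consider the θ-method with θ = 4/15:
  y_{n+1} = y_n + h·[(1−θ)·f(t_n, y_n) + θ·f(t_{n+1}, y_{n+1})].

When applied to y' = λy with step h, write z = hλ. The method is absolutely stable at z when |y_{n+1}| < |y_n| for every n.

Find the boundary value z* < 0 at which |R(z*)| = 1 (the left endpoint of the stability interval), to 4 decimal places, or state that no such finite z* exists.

Set f=λy, z=hλ:
  y_{n+1} = y_n + z·[11/15·y_n + 4/15·y_{n+1}] ⇒ (1 − 4/15z)y_{n+1} = (1 + 11/15z)y_n
  so R(z) = (1 + 11/15z)/(1 − 4/15z).

Boundary: |R(x)|=1, x<0.
x=-1.28: |R|=0.0457
R=−1: 1+11/15x = −1+4/15x ⇒ -7/15x=2 ⇒ x=2/(-7/15)=-4.2857
Confirm numerically:
  x=-3.691: |R|=0.86013 <1
  x=-3.445: |R|=0.79552 <1
  x=-3.337: |R|=0.76573 <1
  x=-3.283: |R|=0.75050 <1
  x=-4.590: |R|=1.06385 >1
  x=-4.539: |R|=1.05347 >1
  x=-4.442: |R|=1.03339 >1
So |R|<1 on (-4.2857, 0).

left endpoint -4.2857.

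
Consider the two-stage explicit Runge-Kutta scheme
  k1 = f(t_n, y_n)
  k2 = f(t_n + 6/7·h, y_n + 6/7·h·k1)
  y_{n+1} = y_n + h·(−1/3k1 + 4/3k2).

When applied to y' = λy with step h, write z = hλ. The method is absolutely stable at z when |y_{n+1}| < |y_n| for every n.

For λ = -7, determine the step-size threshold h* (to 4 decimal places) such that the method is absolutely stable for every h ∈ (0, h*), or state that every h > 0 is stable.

(-0.8750,0); λ=-7 ⇒ h* = (7/8)/7 = 0.1250.

On y'=λy, z=hλ:
  k1=λy_n ⇒ h·k1=z·y_n;  k2=λ(1+6/7z)y_n ⇒ h·k2=z(1+6/7z)y_n
  y_{n+1}/y_n = 1 − 1/3z + 4/3z(1+6/7z) = 1 + z + 8/7z²
  ⇒ R(z) = 1 + z + 8/7z².

Boundary: |R(x)|=1, x<0.
x=-0.37: |R|=0.7865
R=1: x+8/7x²=0 ⇒ x=−7/8=-0.8750; min R=1−1/(4·8/7)=0.7812>−1
Confirm numerically:
  x=-0.747: |R|=0.89072 <1
  x=-0.482: |R|=0.78351 <1
  x=-0.410: |R|=0.78211 <1
  x=-0.378: |R|=0.78530 <1
  x=-1.245: |R|=1.52646 >1
  x=-0.911: |R|=1.03748 >1
Interval (-0.8750, 0).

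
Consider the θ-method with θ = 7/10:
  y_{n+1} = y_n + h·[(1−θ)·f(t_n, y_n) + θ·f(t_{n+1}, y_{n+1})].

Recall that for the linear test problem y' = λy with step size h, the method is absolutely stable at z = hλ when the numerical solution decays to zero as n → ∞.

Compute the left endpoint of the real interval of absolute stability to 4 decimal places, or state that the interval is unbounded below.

interval (−∞, 0).

With y'=λy (z=hλ):
  y_{n+1} = y_n + z·[3/10·y_n + 7/10·y_{n+1}] ⇒ (1 − 7/10z)y_{n+1} = (1 + 3/10z)y_n
  so R(z) = (1 + 3/10z)/(1 − 7/10z).

Need |R(x)|<1, x<0.
x=-0.96: |R|=0.4258
x=-2: |R|=0.1667
x=-10: |R|=0.2500
x=-100: |R|=0.4085
θ=7/10≥1/2 ⇒ |1+3/10x|<|1−7/10x| ∀x<0 ⇒ unbounded interval.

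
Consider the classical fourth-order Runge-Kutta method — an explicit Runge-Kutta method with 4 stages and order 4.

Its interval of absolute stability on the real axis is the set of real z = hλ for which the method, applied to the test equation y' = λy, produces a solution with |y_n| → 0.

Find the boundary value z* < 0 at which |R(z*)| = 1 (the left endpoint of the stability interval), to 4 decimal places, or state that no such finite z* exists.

With y'=λy (z=hλ):
  order 4, 4-stage ⇒ R(z)=1+z+z^2/2+z^3/6+z^4/24
  (e.g. R(-1.78)=0.28252, |R|=0.28252)

Find x<0 with |R(x)|<1.
x=-1.78: |R|=0.2825
|R(-2.8)|=1.0224 |R(-2.65)|=0.8145 |R(-1.77)|=0.2812
Bisect:
  x_lo=-3.2616 |R|=1.9898  x_hi=-0.2700 |R|=0.7634
  mid=-1.76578 |R|=0.28067 →hi
  mid=-2.51368 |R|=0.66198 →hi
  mid=-2.88763 |R|=1.16557 →lo
  mid=-2.70065 |R|=0.87971 →hi
  mid=-2.79414 |R|=1.01342 →lo
  mid=-2.74740 |R|=0.94435 →hi
  mid=-2.77077 |R|=0.97832 →hi
  mid=-2.78245 |R|=0.99573 →hi
  mid=-2.78830 |R|=1.00454 →lo
  ...
  [-2.78537,-2.78519] ⇒ x*=-2.7853
So |R|<1 on (-2.7853, 0).

z* = -2.7853.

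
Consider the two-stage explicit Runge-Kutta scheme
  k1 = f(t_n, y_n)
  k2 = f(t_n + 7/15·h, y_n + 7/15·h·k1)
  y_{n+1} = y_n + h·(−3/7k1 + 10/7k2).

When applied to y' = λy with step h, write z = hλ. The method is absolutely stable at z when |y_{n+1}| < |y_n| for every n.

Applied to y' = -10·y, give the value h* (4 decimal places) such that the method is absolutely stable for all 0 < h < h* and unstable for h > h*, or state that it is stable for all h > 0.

(-1.5000,0); λ=-10 ⇒ h* = (3/2)/10 = 0.1500.

With y'=λy (z=hλ):
  k1=λy_n ⇒ h·k1=z·y_n;  k2=λ(1+7/15z)y_n ⇒ h·k2=z(1+7/15z)y_n
  y_{n+1}/y_n = 1 − 3/7z + 10/7z(1+7/15z) = 1 + z + 2/3z²
  R(z) = 1 + z + 2/3z².

Boundary: |R(x)|=1, x<0.
x=-0.67: |R|=0.6293
R=1: x+2/3x²=0 ⇒ x=−3/2=-1.5000; min R=1−1/(4·2/3)=0.6250>−1
Confirm numerically:
  x=-1.041: |R|=0.68145 <1
  x=-0.866: |R|=0.63397 <1
  x=-0.725: |R|=0.62542 <1
  x=-1.772: |R|=1.32132 >1
  x=-1.647: |R|=1.16141 >1
  x=-1.550: |R|=1.05167 >1
Interval (-1.5000, 0).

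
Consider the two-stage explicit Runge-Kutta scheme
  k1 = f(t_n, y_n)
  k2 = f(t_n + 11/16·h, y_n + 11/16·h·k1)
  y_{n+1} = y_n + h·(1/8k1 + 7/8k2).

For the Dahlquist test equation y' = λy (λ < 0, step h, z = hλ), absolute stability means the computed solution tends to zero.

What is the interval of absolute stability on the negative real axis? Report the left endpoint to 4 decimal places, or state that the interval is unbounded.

Set f=λy, z=hλ:
  k1=λy_n ⇒ h·k1=z·y_n;  k2=λ(1+11/16z)y_n ⇒ h·k2=z(1+11/16z)y_n
  y_{n+1}/y_n = 1 + 1/8z + 7/8z(1+11/16z) = 1 + z + 77/128z²
  ⇒ R(z) = 1 + z + 77/128z².

Solve |R(x)|<1 on ℝ⁻.
x=-1.21: |R|=0.6707
R=1: x+77/128x²=0 ⇒ x=−128/77=-1.6623; min R=1−1/(4·77/128)=0.5844>−1
Confirm numerically:
  x=-1.161: |R|=0.64986 <1
  x=-1.080: |R|=0.62166 <1
  x=-1.043: |R|=0.61141 <1
  x=-1.038: |R|=0.61015 <1
  x=-2.151: |R|=1.63231 >1
  x=-2.140: |R|=1.61492 >1
  x=-1.802: |R|=1.15140 >1
Interval (-1.6623, 0).

z∈(-1.6623,0).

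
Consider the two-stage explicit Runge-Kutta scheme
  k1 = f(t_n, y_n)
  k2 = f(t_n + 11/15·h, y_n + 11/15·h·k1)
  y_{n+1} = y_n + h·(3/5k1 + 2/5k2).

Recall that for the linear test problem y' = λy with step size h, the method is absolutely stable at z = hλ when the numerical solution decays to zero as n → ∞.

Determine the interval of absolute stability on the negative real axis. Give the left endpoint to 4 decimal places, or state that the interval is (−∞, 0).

Set f=λy, z=hλ:
  k1=λy_n ⇒ h·k1=z·y_n;  k2=λ(1+11/15z)y_n ⇒ h·k2=z(1+11/15z)y_n
  y_{n+1}/y_n = 1 + 3/5z + 2/5z(1+11/15z) = 1 + z + 22/75z²
  so R(z) = 1 + z + 22/75z².

Boundary: |R(x)|=1, x<0.
x=-1.51: |R|=0.1588
R=1: x+22/75x²=0 ⇒ x=−75/22=-3.4091; min R=1−1/(4·22/75)=0.1477>−1
Confirm numerically:
  x=-3.318: |R|=0.91134 <1
  x=-3.316: |R|=0.90945 <1
  x=-2.518: |R|=0.34183 <1
  x=-3.850: |R|=1.49793 >1
  x=-3.832: |R|=1.47537 >1
Interval (-3.4091, 0).

z∈(-3.4091,0).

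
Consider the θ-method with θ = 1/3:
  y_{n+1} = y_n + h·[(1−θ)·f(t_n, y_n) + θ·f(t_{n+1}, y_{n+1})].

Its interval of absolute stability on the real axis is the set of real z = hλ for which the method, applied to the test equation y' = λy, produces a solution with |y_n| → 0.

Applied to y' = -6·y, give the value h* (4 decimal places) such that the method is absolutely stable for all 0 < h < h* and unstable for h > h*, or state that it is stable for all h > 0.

(-6.0000,0); λ=-6 ⇒ h* = (6)/6 = 1.0000.

Test eqn y'=λy, z=hλ:
  y_{n+1} = y_n + z·[2/3·y_n + 1/3·y_{n+1}] ⇒ (1 − 1/3z)y_{n+1} = (1 + 2/3z)y_n
  ⇒ R(z) = (1 + 2/3z)/(1 − 1/3z).

Boundary: |R(x)|=1, x<0.
x=-1.37: |R|=0.0595
R=−1: 1+2/3x = −1+1/3x ⇒ -1/3x=2 ⇒ x=2/(-1/3)=-6.0000
Confirm numerically:
  x=-4.973: |R|=0.87119 <1
  x=-4.008: |R|=0.71575 <1
  x=-3.578: |R|=0.63180 <1
  x=-6.545: |R|=1.05710 >1
  x=-6.257: |R|=1.02776 >1
  x=-6.214: |R|=1.02323 >1
Stable set (-6.0000, 0).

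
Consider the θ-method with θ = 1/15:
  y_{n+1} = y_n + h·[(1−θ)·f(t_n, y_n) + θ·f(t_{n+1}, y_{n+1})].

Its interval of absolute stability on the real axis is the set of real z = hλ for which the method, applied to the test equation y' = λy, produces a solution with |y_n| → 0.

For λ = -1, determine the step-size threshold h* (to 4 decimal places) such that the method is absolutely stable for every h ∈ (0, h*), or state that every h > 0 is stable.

Test eqn y'=λy, z=hλ:
  y_{n+1} = y_n + z·[14/15·y_n + 1/15·y_{n+1}] ⇒ (1 − 1/15z)y_{n+1} = (1 + 14/15z)y_n
  Hence R(z) = (1 + 14/15z)/(1 − 1/15z).

Boundary: |R(x)|=1, x<0.
x=-0.72: |R|=0.3130
R=−1: 1+14/15x = −1+1/15x ⇒ -13/15x=2 ⇒ x=2/(-13/15)=-2.3077
Confirm numerically:
  x=-2.194: |R|=0.91404 <1
  x=-1.203: |R|=0.11368 <1
  x=-1.008: |R|=0.05547 <1
  x=-2.571: |R|=1.19481 >1
  x=-2.436: |R|=1.09566 >1
  x=-2.368: |R|=1.04514 >1
So |R|<1 on (-2.3077, 0).

(-2.3077,0); λ=-1 ⇒ h* = (30/13)/1 = 2.3077.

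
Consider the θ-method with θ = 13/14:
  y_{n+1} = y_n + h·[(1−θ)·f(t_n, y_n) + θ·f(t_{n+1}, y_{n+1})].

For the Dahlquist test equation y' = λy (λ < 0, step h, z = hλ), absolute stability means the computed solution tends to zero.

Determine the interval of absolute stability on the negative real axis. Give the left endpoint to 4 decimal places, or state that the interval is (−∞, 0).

Set f=λy, z=hλ:
  y_{n+1} = y_n + z·[1/14·y_n + 13/14·y_{n+1}] ⇒ (1 − 13/14z)y_{n+1} = (1 + 1/14z)y_n
  Hence R(z) = (1 + 1/14z)/(1 − 13/14z).

Solve |R(x)|<1 on ℝ⁻.
x=-0.87: |R|=0.5188
x=-2: |R|=0.3000
x=-10: |R|=0.0278
x=-100: |R|=0.0654
θ=13/14≥1/2 ⇒ |1+1/14x|<|1−13/14x| ∀x<0 ⇒ interval (−∞,0).

(−∞, 0) — no finite endpoint.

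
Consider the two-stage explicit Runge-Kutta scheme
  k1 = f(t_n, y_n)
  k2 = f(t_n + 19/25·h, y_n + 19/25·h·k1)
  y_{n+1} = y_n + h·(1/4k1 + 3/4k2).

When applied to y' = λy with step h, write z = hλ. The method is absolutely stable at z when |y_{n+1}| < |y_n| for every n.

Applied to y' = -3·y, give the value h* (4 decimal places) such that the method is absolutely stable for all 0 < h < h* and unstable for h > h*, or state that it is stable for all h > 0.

Set f=λy, z=hλ:
  k1=λy_n ⇒ h·k1=z·y_n;  k2=λ(1+19/25z)y_n ⇒ h·k2=z(1+19/25z)y_n
  y_{n+1}/y_n = 1 + 1/4z + 3/4z(1+19/25z) = 1 + z + 57/100z²
  so R(z) = 1 + z + 57/100z².

Boundary: |R(x)|=1, x<0.
x=-0.43: |R|=0.6754
R=1: x+57/100x²=0 ⇒ x=−100/57=-1.7544; min R=1−1/(4·57/100)=0.5614>−1
Confirm numerically:
  x=-1.497: |R|=0.78038 <1
  x=-1.345: |R|=0.68614 <1
  x=-1.318: |R|=0.67216 <1
  x=-1.279: |R|=0.65343 <1
  x=-2.264: |R|=1.65765 >1
  x=-2.208: |R|=1.57090 >1
  x=-1.811: |R|=1.05844 >1
Stable set (-1.7544, 0).

(-1.7544,0); λ=-3 ⇒ h* = (100/57)/3 = 0.5848.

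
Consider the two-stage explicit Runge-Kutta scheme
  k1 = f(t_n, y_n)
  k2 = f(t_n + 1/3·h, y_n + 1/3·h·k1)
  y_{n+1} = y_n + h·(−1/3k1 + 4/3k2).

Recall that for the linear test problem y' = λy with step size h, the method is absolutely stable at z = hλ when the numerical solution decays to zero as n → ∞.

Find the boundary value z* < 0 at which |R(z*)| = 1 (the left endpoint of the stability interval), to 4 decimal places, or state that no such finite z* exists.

left endpoint -2.2500.

On y'=λy, z=hλ:
  k1=λy_n ⇒ h·k1=z·y_n;  k2=λ(1+1/3z)y_n ⇒ h·k2=z(1+1/3z)y_n
  y_{n+1}/y_n = 1 − 1/3z + 4/3z(1+1/3z) = 1 + z + 4/9z²
  so R(z) = 1 + z + 4/9z².

Boundary: |R(x)|=1, x<0.
x=-0.64: |R|=0.5420
R=1: x+4/9x²=0 ⇒ x=−9/4=-2.2500; min R=1−1/(4·4/9)=0.4375>−1
Confirm numerically:
  x=-2.197: |R|=0.94825 <1
  x=-1.390: |R|=0.46871 <1
  x=-0.971: |R|=0.44804 <1
  x=-2.681: |R|=1.51356 >1
  x=-2.627: |R|=1.44017 >1
  x=-2.372: |R|=1.12862 >1
So |R|<1 on (-2.2500, 0).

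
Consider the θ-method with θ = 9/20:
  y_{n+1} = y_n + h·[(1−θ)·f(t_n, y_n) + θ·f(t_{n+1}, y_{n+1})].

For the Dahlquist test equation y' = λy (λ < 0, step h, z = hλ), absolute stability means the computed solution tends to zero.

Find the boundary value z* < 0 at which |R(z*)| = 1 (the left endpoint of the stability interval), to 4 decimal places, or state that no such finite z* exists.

left endpoint -20.0000.

With y'=λy (z=hλ):
  y_{n+1} = y_n + z·[11/20·y_n + 9/20·y_{n+1}] ⇒ (1 − 9/20z)y_{n+1} = (1 + 11/20z)y_n
  ⇒ R(z) = (1 + 11/20z)/(1 − 9/20z).

Solve |R(x)|<1 on ℝ⁻.
x=-0.58: |R|=0.5400
R=−1: 1+11/20x = −1+9/20x ⇒ -1/10x=2 ⇒ x=2/(-1/10)=-20.0000
Confirm numerically:
  x=-14.652: |R|=0.92957 <1
  x=-11.395: |R|=0.85957 <1
  x=-8.270: |R|=0.75156 <1
  x=-20.449: |R|=1.00440 >1
  x=-20.121: |R|=1.00120 >1
  x=-20.048: |R|=1.00048 >1
So |R|<1 on (-20.0000, 0).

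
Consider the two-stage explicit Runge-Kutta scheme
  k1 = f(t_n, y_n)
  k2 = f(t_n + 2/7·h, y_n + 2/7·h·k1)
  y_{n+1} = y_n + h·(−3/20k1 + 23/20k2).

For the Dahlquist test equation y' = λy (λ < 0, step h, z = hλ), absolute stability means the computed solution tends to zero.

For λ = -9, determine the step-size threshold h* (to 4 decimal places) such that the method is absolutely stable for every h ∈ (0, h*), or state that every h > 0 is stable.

(-3.0435,0); λ=-9 ⇒ h* = (70/23)/9 = 0.3382.

Test eqn y'=λy, z=hλ:
  k1=λy_n ⇒ h·k1=z·y_n;  k2=λ(1+2/7z)y_n ⇒ h·k2=z(1+2/7z)y_n
  y_{n+1}/y_n = 1 − 3/20z + 23/20z(1+2/7z) = 1 + z + 23/70z²
  Hence R(z) = 1 + z + 23/70z².

Solve |R(x)|<1 on ℝ⁻.
x=-1.69: |R|=0.2484
R=1: x+23/70x²=0 ⇒ x=−70/23=-3.0435; min R=1−1/(4·23/70)=0.2391>−1
Confirm numerically:
  x=-2.435: |R|=0.51317 <1
  x=-2.231: |R|=0.40442 <1
  x=-1.778: |R|=0.26071 <1
  x=-3.424: |R|=1.42810 >1
  x=-3.249: |R|=1.21940 >1
Interval (-3.0435, 0).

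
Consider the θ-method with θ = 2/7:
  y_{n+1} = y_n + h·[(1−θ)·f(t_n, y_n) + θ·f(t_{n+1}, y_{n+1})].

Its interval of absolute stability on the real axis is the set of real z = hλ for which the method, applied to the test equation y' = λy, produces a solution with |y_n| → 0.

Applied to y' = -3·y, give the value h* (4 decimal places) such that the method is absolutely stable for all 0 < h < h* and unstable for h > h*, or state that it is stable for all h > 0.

(-4.6667,0); λ=-3 ⇒ h* = (14/3)/3 = 1.5556.

Set f=λy, z=hλ:
  y_{n+1} = y_n + z·[5/7·y_n + 2/7·y_{n+1}] ⇒ (1 − 2/7z)y_{n+1} = (1 + 5/7z)y_n
  so R(z) = (1 + 5/7z)/(1 − 2/7z).

Solve |R(x)|<1 on ℝ⁻.
x=-1.67: |R|=0.1306
R=−1: 1+5/7x = −1+2/7x ⇒ -3/7x=2 ⇒ x=2/(-3/7)=-4.6667
Confirm numerically:
  x=-3.669: |R|=0.79125 <1
  x=-3.514: |R|=0.75349 <1
  x=-3.180: |R|=0.66617 <1
  x=-2.907: |R|=0.58803 <1
  x=-5.157: |R|=1.08496 >1
  x=-4.980: |R|=1.05542 >1
  x=-4.691: |R|=1.00446 >1
Interval (-4.6667, 0).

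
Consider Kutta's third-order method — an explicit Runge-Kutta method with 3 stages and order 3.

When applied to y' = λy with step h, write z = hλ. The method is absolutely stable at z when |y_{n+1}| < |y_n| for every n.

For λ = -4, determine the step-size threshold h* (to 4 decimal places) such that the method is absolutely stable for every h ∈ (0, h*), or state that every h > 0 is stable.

On y'=λy, z=hλ:
  order 3, 3-stage ⇒ R(z)=1+z+z^2/2+z^3/6
  (e.g. R(-1.49)=0.06873, |R|=0.06873)

Solve |R(x)|<1 on ℝ⁻.
x=-1.49: |R|=0.0687
|R(-2.29)|=0.6694 |R(-1.31)|=0.1734 |R(-1.23)|=0.2163
Bisect:
  x_lo=-3.2075 |R|=2.5634  x_hi=-0.3104 |R|=0.7328
  mid=-1.75895 |R|=0.11900 →hi
  mid=-2.48323 |R|=0.95213 →hi
  mid=-2.84538 |R|=1.63674 →lo
  mid=-2.66431 |R|=1.26715 →lo
  mid=-2.57377 |R|=1.10319 →lo
  mid=-2.52850 |R|=1.02610 →lo
  mid=-2.50587 |R|=0.98873 →hi
  mid=-2.51719 |R|=1.00732 →lo
  ...
  [-2.51277,-2.51259] ⇒ x*=-2.5127
Stable set (-2.5127, 0).

(-2.5127,0); λ=-4 ⇒ h* = 0.6282.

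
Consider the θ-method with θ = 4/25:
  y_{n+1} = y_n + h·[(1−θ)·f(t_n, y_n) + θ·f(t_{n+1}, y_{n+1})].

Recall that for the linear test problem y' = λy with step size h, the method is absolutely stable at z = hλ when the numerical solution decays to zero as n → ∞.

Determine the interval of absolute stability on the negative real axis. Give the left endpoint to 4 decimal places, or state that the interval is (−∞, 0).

Test eqn y'=λy, z=hλ:
  y_{n+1} = y_n + z·[21/25·y_n + 4/25·y_{n+1}] ⇒ (1 − 4/25z)y_{n+1} = (1 + 21/25z)y_n
  Hence R(z) = (1 + 21/25z)/(1 − 4/25z).

Boundary: |R(x)|=1, x<0.
x=-0.78: |R|=0.3065
R=−1: 1+21/25x = −1+4/25x ⇒ -17/25x=2 ⇒ x=2/(-17/25)=-2.9412
Confirm numerically:
  x=-2.496: |R|=0.78367 <1
  x=-1.530: |R|=0.22911 <1
  x=-1.426: |R|=0.16109 <1
  x=-3.457: |R|=1.22584 >1
  x=-3.287: |R|=1.15411 >1
  x=-3.235: |R|=1.13166 >1
Stable set (-2.9412, 0).

(-2.9412, 0).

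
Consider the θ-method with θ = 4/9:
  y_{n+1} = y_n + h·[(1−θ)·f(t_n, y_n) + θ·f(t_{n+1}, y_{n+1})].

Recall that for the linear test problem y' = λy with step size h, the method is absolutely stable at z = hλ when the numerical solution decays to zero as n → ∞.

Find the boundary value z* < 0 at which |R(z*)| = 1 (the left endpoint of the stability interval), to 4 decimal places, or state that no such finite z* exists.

z* = -18.0000.

With y'=λy (z=hλ):
  y_{n+1} = y_n + z·[5/9·y_n + 4/9·y_{n+1}] ⇒ (1 − 4/9z)y_{n+1} = (1 + 5/9z)y_n
  R(z) = (1 + 5/9z)/(1 − 4/9z).

Need |R(x)|<1, x<0.
x=-0.79: |R|=0.4153
R=−1: 1+5/9x = −1+4/9x ⇒ -1/9x=2 ⇒ x=2/(-1/9)=-18.0000
Confirm numerically:
  x=-17.419: |R|=0.99262 <1
  x=-11.063: |R|=0.86973 <1
  x=-10.848: |R|=0.86349 <1
  x=-18.548: |R|=1.00659 >1
  x=-18.262: |R|=1.00319 >1
  x=-18.062: |R|=1.00076 >1
Interval (-18.0000, 0).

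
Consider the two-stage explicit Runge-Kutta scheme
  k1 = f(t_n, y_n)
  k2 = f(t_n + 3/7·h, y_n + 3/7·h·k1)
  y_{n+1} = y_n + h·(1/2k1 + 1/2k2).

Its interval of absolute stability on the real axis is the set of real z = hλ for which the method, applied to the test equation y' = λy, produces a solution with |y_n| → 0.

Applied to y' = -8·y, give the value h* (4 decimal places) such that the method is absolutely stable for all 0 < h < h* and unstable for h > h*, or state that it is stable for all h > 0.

Set f=λy, z=hλ:
  k1=λy_n ⇒ h·k1=z·y_n;  k2=λ(1+3/7z)y_n ⇒ h·k2=z(1+3/7z)y_n
  y_{n+1}/y_n = 1 + 1/2z + 1/2z(1+3/7z) = 1 + z + 3/14z²
  Hence R(z) = 1 + z + 3/14z².

Solve |R(x)|<1 on ℝ⁻.
x=-0.54: |R|=0.5225
R=1: x+3/14x²=0 ⇒ x=−14/3=-4.6667; min R=1−1/(4·3/14)=-0.1667>−1
Confirm numerically:
  x=-4.482: |R|=0.82264 <1
  x=-2.521: |R|=0.15912 <1
  x=-2.118: |R|=0.15673 <1
  x=-4.969: |R|=1.32192 >1
  x=-4.926: |R|=1.27374 >1
Stable set (-4.6667, 0).

(-4.6667,0); λ=-8 ⇒ h* = (14/3)/8 = 0.5833.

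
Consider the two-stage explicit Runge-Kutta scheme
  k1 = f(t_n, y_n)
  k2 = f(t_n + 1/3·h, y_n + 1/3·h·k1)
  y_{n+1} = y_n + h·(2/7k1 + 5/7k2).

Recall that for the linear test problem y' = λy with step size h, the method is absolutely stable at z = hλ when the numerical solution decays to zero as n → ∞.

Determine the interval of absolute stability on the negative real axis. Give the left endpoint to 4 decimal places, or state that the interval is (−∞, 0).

On y'=λy, z=hλ:
  k1=λy_n ⇒ h·k1=z·y_n;  k2=λ(1+1/3z)y_n ⇒ h·k2=z(1+1/3z)y_n
  y_{n+1}/y_n = 1 + 2/7z + 5/7z(1+1/3z) = 1 + z + 5/21z²
  ⇒ R(z) = 1 + z + 5/21z².

Boundary: |R(x)|=1, x<0.
x=-1.11: |R|=0.1834
R=1: x+5/21x²=0 ⇒ x=−21/5=-4.2000; min R=1−1/(4·5/21)=-0.0500>−1
Confirm numerically:
  x=-3.014: |R|=0.14890 <1
  x=-2.857: |R|=0.08644 <1
  x=-2.490: |R|=0.01379 <1
  x=-2.082: |R|=0.04992 <1
  x=-4.613: |R|=1.45361 >1
  x=-4.413: |R|=1.22380 >1
  x=-4.227: |R|=1.02717 >1
So |R|<1 on (-4.2000, 0).

z∈(-4.2000,0).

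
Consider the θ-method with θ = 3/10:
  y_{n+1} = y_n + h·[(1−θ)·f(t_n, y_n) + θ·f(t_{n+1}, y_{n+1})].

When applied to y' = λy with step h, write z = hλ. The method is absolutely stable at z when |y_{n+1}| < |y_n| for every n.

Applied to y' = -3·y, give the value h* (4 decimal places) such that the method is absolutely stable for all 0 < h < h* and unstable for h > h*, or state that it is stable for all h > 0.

(-5.0000,0); λ=-3 ⇒ h* = (5)/3 = 1.6667.

With y'=λy (z=hλ):
  y_{n+1} = y_n + z·[7/10·y_n + 3/10·y_{n+1}] ⇒ (1 − 3/10z)y_{n+1} = (1 + 7/10z)y_n
  Hence R(z) = (1 + 7/10z)/(1 − 3/10z).

Solve |R(x)|<1 on ℝ⁻.
x=-1.14: |R|=0.1505
R=−1: 1+7/10x = −1+3/10x ⇒ -2/5x=2 ⇒ x=2/(-2/5)=-5.0000
Confirm numerically:
  x=-4.098: |R|=0.83816 <1
  x=-2.458: |R|=0.41476 <1
  x=-2.092: |R|=0.28533 <1
  x=-2.026: |R|=0.26011 <1
  x=-5.493: |R|=1.07447 >1
  x=-5.399: |R|=1.06092 >1
  x=-5.361: |R|=1.05536 >1
So |R|<1 on (-5.0000, 0).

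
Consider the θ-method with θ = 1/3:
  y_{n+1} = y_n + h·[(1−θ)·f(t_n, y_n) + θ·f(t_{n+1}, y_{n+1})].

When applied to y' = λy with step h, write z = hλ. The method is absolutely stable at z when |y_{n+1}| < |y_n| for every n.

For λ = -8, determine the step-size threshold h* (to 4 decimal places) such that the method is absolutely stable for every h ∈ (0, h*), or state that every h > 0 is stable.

(-6.0000,0); λ=-8 ⇒ h* = (6)/8 = 0.7500.

On y'=λy, z=hλ:
  y_{n+1} = y_n + z·[2/3·y_n + 1/3·y_{n+1}] ⇒ (1 − 1/3z)y_{n+1} = (1 + 2/3z)y_n
  Hence R(z) = (1 + 2/3z)/(1 − 1/3z).

Need |R(x)|<1, x<0.
x=-1.06: |R|=0.2167
R=−1: 1+2/3x = −1+1/3x ⇒ -1/3x=2 ⇒ x=2/(-1/3)=-6.0000
Confirm numerically:
  x=-5.296: |R|=0.91514 <1
  x=-2.794: |R|=0.44667 <1
  x=-2.444: |R|=0.34680 <1
  x=-6.571: |R|=1.05966 >1
  x=-6.174: |R|=1.01897 >1
So |R|<1 on (-6.0000, 0).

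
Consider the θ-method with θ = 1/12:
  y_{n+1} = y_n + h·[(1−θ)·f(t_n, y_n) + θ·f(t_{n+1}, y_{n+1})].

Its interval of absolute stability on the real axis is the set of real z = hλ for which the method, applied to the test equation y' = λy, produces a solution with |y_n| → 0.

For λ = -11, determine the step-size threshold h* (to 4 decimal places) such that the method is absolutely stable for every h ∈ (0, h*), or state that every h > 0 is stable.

With y'=λy (z=hλ):
  y_{n+1} = y_n + z·[11/12·y_n + 1/12·y_{n+1}] ⇒ (1 − 1/12z)y_{n+1} = (1 + 11/12z)y_n
  R(z) = (1 + 11/12z)/(1 − 1/12z).

Need |R(x)|<1, x<0.
x=-1.53: |R|=0.3570
R=−1: 1+11/12x = −1+1/12x ⇒ -5/6x=2 ⇒ x=2/(-5/6)=-2.4000
Confirm numerically:
  x=-2.320: |R|=0.94413 <1
  x=-1.171: |R|=0.06689 <1
  x=-1.161: |R|=0.05858 <1
  x=-0.991: |R|=0.08460 <1
  x=-2.927: |R|=1.35305 >1
  x=-2.921: |R|=1.34917 >1
  x=-2.713: |R|=1.21274 >1
Stable set (-2.4000, 0).

(-2.4000,0); λ=-11 ⇒ h* = (12/5)/11 = 0.2182.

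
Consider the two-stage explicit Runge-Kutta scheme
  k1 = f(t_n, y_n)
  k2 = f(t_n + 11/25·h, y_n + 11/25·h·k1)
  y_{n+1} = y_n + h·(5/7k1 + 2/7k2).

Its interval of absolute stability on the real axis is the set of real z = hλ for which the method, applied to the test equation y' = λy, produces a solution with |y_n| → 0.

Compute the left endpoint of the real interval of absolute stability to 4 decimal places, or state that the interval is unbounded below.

On y'=λy, z=hλ:
  k1=λy_n ⇒ h·k1=z·y_n;  k2=λ(1+11/25z)y_n ⇒ h·k2=z(1+11/25z)y_n
  y_{n+1}/y_n = 1 + 5/7z + 2/7z(1+11/25z) = 1 + z + 22/175z²
  so R(z) = 1 + z + 22/175z².

Boundary: |R(x)|=1, x<0.
x=-0.35: |R|=0.6654
R=1: x+22/175x²=0 ⇒ x=−175/22=-7.9545; min R=1−1/(4·22/175)=-0.9886>−1
Confirm numerically:
  x=-6.656: |R|=0.08656 <1
  x=-5.937: |R|=0.50583 <1
  x=-5.221: |R|=0.79417 <1
  x=-4.791: |R|=0.90539 <1
  x=-8.431: |R|=1.50499 >1
  x=-8.182: |R|=1.23396 >1
Stable set (-7.9545, 0).

left endpoint -7.9545.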